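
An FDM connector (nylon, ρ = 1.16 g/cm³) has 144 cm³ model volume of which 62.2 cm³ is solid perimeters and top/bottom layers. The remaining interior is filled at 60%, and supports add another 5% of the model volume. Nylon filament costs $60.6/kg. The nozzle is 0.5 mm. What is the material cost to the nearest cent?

$8.33

Infill region = 144 − 62.2 = 81.8 cm³.
Infill deposited: 0.60 × 81.8 → 49.08 cm³.
Support = 0.05 × 144, so 7.2 cm³.
Total printed volume = 62.2 + 49.08 + 7.2 = 118.48 cm³.
Mass = 118.48 × 1.16, so 137.4368 g.
Cost = 137.4368 g / 1000 × $60.6/kg = $8.33.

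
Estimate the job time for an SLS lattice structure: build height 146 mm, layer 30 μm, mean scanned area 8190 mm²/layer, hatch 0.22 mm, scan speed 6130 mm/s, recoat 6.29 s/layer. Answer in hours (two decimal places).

16.71 hours

Number of layers: 146 / 0.03 → 4867 (rounded up).
Per-layer scan distance = 8190 / 0.22 = 37227.3 mm.
Per-layer scan time = 37227.3 / 6130, so 6.073 s.
Layer cycle = 6.073 + 6.29 = 12.363 s.
Total: 4867 × 12.363 s = 60170.721 s → 16.71 hours.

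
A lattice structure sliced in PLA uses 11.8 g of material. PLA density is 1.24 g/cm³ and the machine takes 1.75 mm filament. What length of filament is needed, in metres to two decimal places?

3.96 m

Extruded volume: 11.8/1.24 = 9.5161 cm³ (9516.1 mm³).
Filament cross-section = π × (1.75/2)² = 2.4053 mm².
L = V/A = 9516.1/2.4053 = 3956.3 mm → 3.96 m.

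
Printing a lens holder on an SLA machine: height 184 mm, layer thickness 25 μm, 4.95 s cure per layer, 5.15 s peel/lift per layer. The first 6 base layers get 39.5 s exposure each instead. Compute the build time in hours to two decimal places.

Number of layers: 184 / 0.025 → 7360 (rounded up).
Base layers = 6 × (39.5 + 5.15), so 267.9 s.
Regular layers = 7354 × (4.95 + 5.15), so 74275.4 s.
Total = 267.9 + 74275.4 = 74543.3 s = 20.71 hours.

20.71 hours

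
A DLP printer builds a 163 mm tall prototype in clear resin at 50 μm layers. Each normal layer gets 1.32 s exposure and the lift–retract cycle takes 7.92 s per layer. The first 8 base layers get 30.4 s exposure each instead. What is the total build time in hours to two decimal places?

8.43 hours

Number of layers: 163 / 0.05 → 3260 (rounded up).
Burn-in layers: 8 × (30.4 + 7.92) → 306.56 s.
Regular layers = 3252 × (1.32 + 7.92) = 30048.48 s.
Total = 306.56 + 30048.48 = 30355.04 s = 8.43 hours.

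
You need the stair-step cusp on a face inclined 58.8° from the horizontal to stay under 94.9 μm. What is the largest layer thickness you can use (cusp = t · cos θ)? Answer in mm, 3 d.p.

t = h_c / cos θ = 0.0949 / 0.5180 = 0.183 mm.

0.183 mm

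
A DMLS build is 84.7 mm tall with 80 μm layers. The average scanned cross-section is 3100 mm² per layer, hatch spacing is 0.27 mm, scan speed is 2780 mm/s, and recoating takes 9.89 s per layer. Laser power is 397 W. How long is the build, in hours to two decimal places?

4.12 hours

Number of layers: 84.7 / 0.08 → 1059 (rounded up).
Scan path per layer: 3100 / 0.27 → 11481.5 mm.
Scan time per layer = 11481.5 / 2780 = 4.13 s.
Time per layer = 4.13 + 9.89, so 14.02 s.
1059 layers × 14.02 s/layer = 14847.18 s, i.e. 4.12 hours.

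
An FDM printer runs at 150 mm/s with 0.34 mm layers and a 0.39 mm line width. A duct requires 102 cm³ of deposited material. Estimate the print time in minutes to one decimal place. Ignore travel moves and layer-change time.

Bead cross-section: 0.34 × 0.39 → 0.1326 mm².
Path length: 102000 mm³ / 0.1326 mm² → 769230.8 mm.
Extrusion time: 769230.8 / 150 → 5128.2 s.
That's 5128.2 s → 85.5 minutes.

85.5 minutes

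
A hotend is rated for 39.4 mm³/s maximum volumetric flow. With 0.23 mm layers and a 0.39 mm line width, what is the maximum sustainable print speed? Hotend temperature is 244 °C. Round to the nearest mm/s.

439 mm/s

Extrusion cross-section = 0.23 × 0.39 = 0.0897 mm².
Max speed = 39.4 / 0.0897 = 439.24 ≈ 439 mm/s.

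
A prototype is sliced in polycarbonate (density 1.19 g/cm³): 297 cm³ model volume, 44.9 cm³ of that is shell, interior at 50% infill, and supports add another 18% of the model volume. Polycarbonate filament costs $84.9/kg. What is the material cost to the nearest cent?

$22.67

Volume inside the shell = 297 − 44.9, so 252.1 cm³.
Infill volume: 0.50 × 252.1 → 126.05 cm³.
Support = 0.18 × 297, so 53.46 cm³.
Deposited volume: 44.9 + 126.05 + 53.46 → 224.41 cm³.
Mass = 224.41 × 1.19 = 267.0479 g.
At $84.9/kg: 267.0479/1000 × 84.9 = $22.67.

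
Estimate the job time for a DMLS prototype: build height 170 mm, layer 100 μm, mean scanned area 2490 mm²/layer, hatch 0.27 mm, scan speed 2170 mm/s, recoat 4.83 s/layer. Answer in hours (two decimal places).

4.29 hours

Layers = ⌈170/0.1⌉ = 1700.
Hatch length per layer = 2490 / 0.27, so 9222.2 mm.
Per-layer scan time: 9222.2 / 2170 → 4.2499 s.
Layer cycle = 4.2499 + 4.83 = 9.0799 s.
Build time = 1700 × 9.0799 = 15435.83 s = 4.29 hours.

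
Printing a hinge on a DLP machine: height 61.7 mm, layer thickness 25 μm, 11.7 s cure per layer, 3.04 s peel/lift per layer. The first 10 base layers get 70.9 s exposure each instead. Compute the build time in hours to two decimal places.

Layer count = ceil(61.7 / 0.025) = 2468.
Bottom layers = 10 × (70.9 + 3.04) = 739.4 s.
Regular layers = 2458 × (11.7 + 3.04), so 36230.92 s.
Total = 739.4 + 36230.92 = 36970.32 s = 10.27 hours.

10.27 hours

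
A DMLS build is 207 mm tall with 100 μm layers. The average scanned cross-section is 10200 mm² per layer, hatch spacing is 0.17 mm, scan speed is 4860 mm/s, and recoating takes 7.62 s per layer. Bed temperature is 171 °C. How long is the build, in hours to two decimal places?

11.48 hours

Layer count = ceil(207 / 0.1) = 2070.
Scan path per layer = 10200 / 0.17 = 60000 mm.
Laser time per layer: 60000 / 4860 → 12.3457 s.
Layer cycle = 12.3457 + 7.62 = 19.9657 s.
Build time = 2070 × 19.9657 = 41328.999 s = 11.48 hours.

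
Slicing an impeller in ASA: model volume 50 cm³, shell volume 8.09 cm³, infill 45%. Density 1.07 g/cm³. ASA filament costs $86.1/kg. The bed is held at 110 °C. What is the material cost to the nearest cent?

$2.48

Infill region: 50 − 8.09 → 41.91 cm³.
Infill deposited = 0.45 × 41.91, so 18.8595 cm³.
Deposited volume = 8.09 + 18.8595, so 26.9495 cm³.
Mass = 26.9495 × 1.07, so 28.835965 g.
Cost = 28.835965 g / 1000 × $86.1/kg = $2.48.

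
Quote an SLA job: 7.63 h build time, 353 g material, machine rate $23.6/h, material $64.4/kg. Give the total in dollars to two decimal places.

$202.80

Machine-time cost: 23.6 × 7.63 → $180.068.
Feedstock cost = 64.4 × 353/1000, so $22.7332.
Total = 180.068 + 22.7332 = 202.8012 ≈ $202.80.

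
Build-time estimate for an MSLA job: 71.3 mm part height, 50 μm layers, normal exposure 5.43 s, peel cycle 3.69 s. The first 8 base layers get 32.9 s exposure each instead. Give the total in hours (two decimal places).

3.67 hours

Number of layers: 71.3 / 0.05 → 1426 (rounded up).
Bottom layers = 8 × (32.9 + 3.69), so 292.72 s.
Remaining layers: 1418 × (5.43 + 3.69) → 12932.16 s.
Sum: 292.72 + 12932.16 = 13224.88 s → 3.67 hours.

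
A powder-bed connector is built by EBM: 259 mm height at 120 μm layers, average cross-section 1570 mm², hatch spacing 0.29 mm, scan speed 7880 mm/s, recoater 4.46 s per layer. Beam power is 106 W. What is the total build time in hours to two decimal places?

Layers = ⌈259/0.12⌉ = 2159.
Hatch length per layer = 1570 / 0.29 = 5413.8 mm.
Per-layer scan time = 5413.8 / 7880, so 0.687 s.
Layer cycle = 0.687 + 4.46, so 5.147 s.
Build time = 2159 × 5.147 = 11112.373 s = 3.09 hours.

3.09 hours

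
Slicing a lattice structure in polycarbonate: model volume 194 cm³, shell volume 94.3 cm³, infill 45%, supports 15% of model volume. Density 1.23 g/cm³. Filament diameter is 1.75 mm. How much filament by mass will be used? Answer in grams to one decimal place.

207.0 g

Infill region = 194 − 94.3 = 99.7 cm³.
Infill deposited = 0.45 × 99.7 = 44.865 cm³.
Support: 0.15 × 194 → 29.1 cm³.
Deposited volume = 94.3 + 44.865 + 29.1 = 168.265 cm³.
Mass: 168.265 × 1.23 → 206.96595 g.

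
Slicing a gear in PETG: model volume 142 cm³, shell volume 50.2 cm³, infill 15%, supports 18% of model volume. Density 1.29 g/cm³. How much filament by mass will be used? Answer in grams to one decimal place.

Volume inside the shell = 142 − 50.2, so 91.8 cm³.
Deposited infill = 0.15 × 91.8, so 13.77 cm³.
Support = 0.18 × 142, so 25.56 cm³.
Total printed volume = 50.2 + 13.77 + 25.56, so 89.53 cm³.
Mass: 89.53 × 1.29 → 115.4937 g.

115.5 g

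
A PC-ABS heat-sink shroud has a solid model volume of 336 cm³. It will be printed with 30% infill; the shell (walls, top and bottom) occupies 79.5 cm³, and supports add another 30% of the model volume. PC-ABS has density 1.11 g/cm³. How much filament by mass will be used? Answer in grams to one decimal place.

Interior volume = 336 − 79.5 = 256.5 cm³.
Deposited infill = 0.30 × 256.5 = 76.95 cm³.
Support = 0.30 × 336 = 100.8 cm³.
Total extruded = 79.5 + 76.95 + 100.8 = 257.25 cm³.
Mass: 257.25 × 1.11 → 285.5475 g.

285.5 g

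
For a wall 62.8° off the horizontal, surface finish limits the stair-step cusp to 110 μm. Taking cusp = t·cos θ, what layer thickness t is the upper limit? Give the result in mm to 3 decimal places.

0.241 mm

t = h_c / cos θ = 0.11 / 0.4571 = 0.241 mm.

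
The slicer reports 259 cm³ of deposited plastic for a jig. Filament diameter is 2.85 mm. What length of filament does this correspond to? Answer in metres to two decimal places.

40.60 m

Filament cross-section = π × (2.85/2)² = 6.3794 mm².
Length = 259 cm³ / 6.3794 mm² = 259000 / 6.3794 = 40599.43 mm = 40.60 m.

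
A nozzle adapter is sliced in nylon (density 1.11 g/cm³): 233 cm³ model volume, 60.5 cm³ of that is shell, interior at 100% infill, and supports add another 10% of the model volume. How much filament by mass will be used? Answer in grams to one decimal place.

284.5 g

Interior volume = 233 − 60.5, so 172.5 cm³.
Deposited infill = 1.00 × 172.5, so 172.5 cm³.
Support: 0.10 × 233 → 23.3 cm³.
Total printed volume = 60.5 + 172.5 + 23.3 = 256.3 cm³.
Mass = 256.3 × 1.11 = 284.493 g.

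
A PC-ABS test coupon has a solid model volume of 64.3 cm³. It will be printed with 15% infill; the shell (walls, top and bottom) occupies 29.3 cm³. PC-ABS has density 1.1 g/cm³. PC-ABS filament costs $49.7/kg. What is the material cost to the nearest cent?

Infill region: 64.3 − 29.3 → 35 cm³.
Infill deposited = 0.15 × 35 = 5.25 cm³.
Deposited volume = 29.3 + 5.25, so 34.55 cm³.
Mass: 34.55 × 1.1 → 38.005 g.
At $49.7/kg: 38.005/1000 × 49.7 = $1.89.

$1.89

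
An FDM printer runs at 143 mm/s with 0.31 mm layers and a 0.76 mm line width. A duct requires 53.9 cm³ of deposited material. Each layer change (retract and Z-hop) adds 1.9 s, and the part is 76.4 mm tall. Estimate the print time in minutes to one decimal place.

34.5 minutes

Line area = 0.31 × 0.76, so 0.2356 mm².
Total extruded path = 53900/0.2356 = 228777.6 mm.
Print-move time = 228777.6 / 143 = 1599.8 s.
Layer count = ceil(76.4 / 0.31) = 247.
Non-print overhead = 247 × 1.9 = 469.3 s.
Total = 1599.8 + 469.3 = 2069.1 s = 34.5 minutes.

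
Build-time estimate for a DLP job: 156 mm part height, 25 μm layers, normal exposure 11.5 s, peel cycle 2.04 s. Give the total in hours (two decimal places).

23.47 hours

Layer count = ceil(156 / 0.025) = 6240.
Cycle time: 11.5 + 2.04 → 13.54 s.
Total = 6240 × 13.54 = 84489.6 s = 23.47 hours.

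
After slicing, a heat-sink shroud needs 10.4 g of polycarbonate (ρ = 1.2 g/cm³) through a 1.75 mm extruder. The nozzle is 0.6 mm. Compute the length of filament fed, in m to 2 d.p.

3.60 m

Extruded volume: 10.4/1.2 = 8.6667 cm³ (8666.7 mm³).
Cross-section of 1.75 mm filament: π·(1.75/2)² = 2.4053 mm².
L = V/A = 8666.7/2.4053 = 3603.17 mm → 3.60 m.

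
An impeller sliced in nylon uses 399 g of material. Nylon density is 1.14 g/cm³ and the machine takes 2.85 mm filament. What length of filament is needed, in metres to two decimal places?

54.86 m

Volume = 399 g / 1.14 g·cm⁻³ = 350 cm³ = 350000 mm³.
A = π r² = π × 1.425² = 6.3794 mm².
Length = 350000 / 6.3794 = 54864.09 mm = 54.86 m.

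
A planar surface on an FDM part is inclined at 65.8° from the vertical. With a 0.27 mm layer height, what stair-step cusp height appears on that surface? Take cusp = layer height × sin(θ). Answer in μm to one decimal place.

Cusp = layer height × sin(65.8°) = 0.27 × 0.9121 = 0.246267 mm = 246.3 μm.

246.3 μm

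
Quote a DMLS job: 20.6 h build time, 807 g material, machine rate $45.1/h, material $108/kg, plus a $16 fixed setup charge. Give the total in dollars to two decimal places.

Machine cost: 45.1 × 20.6 → $929.06.
Material cost: 108 × 807/1000 → $87.156.
Total = 929.06 + 87.156 + 16 = 1032.216 ≈ $1032.22.

$1032.22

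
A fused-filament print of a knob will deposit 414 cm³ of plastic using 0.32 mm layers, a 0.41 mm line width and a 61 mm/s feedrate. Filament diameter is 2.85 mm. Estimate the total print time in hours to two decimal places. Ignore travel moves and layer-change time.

14.37 hours

Line area: 0.32 × 0.41 → 0.1312 mm².
Toolpath length = 414 cm³ / 0.1312 mm² = 414000 / 0.1312 = 3155487.8 mm.
Time extruding = 3155487.8 / 61, so 51729.3 s.
That's 51729.3 s → 14.37 hours.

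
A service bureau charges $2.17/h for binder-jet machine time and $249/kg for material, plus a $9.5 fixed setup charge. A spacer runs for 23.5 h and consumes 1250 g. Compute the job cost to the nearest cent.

$371.75

Machine-time cost: 2.17 × 23.5 → $50.995.
Material cost: 249 × 1250/1000 → $311.25.
Adding setup: 50.995 + 311.25 + 9.5 → 371.745 ≈ $371.75.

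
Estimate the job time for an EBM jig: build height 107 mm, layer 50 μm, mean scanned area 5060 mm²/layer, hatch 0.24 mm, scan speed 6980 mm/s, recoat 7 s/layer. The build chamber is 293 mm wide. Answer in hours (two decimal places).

5.96 hours

Layers = ⌈107/0.05⌉ = 2140.
Scan path per layer: 5060 / 0.24 → 21083.3 mm.
Beam time per layer = 21083.3 / 6980 = 3.0205 s.
Layer cycle = 3.0205 + 7 = 10.0205 s.
2140 layers × 10.0205 s/layer = 21443.87 s, i.e. 5.96 hours.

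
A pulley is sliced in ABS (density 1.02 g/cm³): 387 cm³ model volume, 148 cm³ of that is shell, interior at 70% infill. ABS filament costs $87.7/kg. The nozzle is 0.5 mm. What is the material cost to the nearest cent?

Interior volume: 387 − 148 → 239 cm³.
Infill deposited = 0.70 × 239 = 167.3 cm³.
Total extruded = 148 + 167.3 = 315.3 cm³.
Mass = 315.3 × 1.02 = 321.606 g.
At $87.7/kg: 321.606/1000 × 87.7 = $28.20.

$28.20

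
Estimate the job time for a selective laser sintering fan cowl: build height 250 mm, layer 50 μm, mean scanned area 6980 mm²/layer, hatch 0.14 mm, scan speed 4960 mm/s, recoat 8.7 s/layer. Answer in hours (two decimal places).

Number of layers: 250 / 0.05 → 5000 (rounded up).
Scan path per layer = 6980 / 0.14 = 49857.1 mm.
Per-layer scan time = 49857.1 / 4960 = 10.0518 s.
Layer cycle = 10.0518 + 8.7, so 18.7518 s.
Total: 5000 × 18.7518 s = 93759 s → 26.04 hours.

26.04 hours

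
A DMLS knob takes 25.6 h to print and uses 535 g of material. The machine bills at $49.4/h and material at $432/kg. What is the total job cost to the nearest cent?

Machine cost: 49.4 × 25.6 → $1264.64.
Material charge = 432 × 535/1000 = $231.12.
Job cost: 1264.64 + 231.12 = $1495.76.

$1495.76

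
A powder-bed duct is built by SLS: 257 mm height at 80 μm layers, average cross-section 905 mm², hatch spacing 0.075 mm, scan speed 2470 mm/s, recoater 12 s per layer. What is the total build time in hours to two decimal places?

15.07 hours

Layer count = ceil(257 / 0.08) = 3213.
Per-layer scan distance: 905 / 0.075 → 12066.7 mm.
Scan time per layer = 12066.7 / 2470 = 4.8853 s.
Per-layer time = 4.8853 + 12 = 16.8853 s.
3213 layers × 16.8853 s/layer = 54252.4689 s, i.e. 15.07 hours.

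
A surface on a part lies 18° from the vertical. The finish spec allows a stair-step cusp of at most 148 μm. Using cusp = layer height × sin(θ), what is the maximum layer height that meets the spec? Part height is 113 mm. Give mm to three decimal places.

0.479 mm

t = h_c / sin θ = 0.148 / 0.3090 = 0.479 mm.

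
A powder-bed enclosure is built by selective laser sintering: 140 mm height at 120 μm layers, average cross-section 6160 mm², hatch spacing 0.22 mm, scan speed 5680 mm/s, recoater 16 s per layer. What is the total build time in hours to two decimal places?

Layers = ⌈140/0.12⌉ = 1167.
Hatch length per layer: 6160 / 0.22 → 28000 mm.
Per-layer scan time: 28000 / 5680 → 4.9296 s.
Time per layer = 4.9296 + 16, so 20.9296 s.
Total: 1167 × 20.9296 s = 24424.8432 s → 6.78 hours.

6.78 hours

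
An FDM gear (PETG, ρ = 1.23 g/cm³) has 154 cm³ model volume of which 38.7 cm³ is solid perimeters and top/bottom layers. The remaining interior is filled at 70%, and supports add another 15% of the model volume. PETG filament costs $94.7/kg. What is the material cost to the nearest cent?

$16.60

Volume inside the shell: 154 − 38.7 → 115.3 cm³.
Infill deposited = 0.70 × 115.3, so 80.71 cm³.
Support = 0.15 × 154 = 23.1 cm³.
Deposited volume = 38.7 + 80.71 + 23.1, so 142.51 cm³.
Mass: 142.51 × 1.23 → 175.2873 g.
At $94.7/kg: 175.2873/1000 × 94.7 = $16.60.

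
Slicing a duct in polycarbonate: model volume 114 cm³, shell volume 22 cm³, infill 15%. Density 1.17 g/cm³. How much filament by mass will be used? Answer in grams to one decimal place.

41.9 g

Volume inside the shell: 114 − 22 → 92 cm³.
Infill deposited = 0.15 × 92 = 13.8 cm³.
Total extruded: 22 + 13.8 → 35.8 cm³.
Mass: 35.8 × 1.17 → 41.886 g.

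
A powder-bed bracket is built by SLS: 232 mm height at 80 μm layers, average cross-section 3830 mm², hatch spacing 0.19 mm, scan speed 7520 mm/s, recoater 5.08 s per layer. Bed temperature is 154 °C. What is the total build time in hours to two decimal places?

Layer count = ceil(232 / 0.08) = 2900.
Scan path per layer: 3830 / 0.19 → 20157.9 mm.
Per-layer scan time = 20157.9 / 7520, so 2.6806 s.
Layer cycle = 2.6806 + 5.08 = 7.7606 s.
Total: 2900 × 7.7606 s = 22505.74 s → 6.25 hours.

6.25 hours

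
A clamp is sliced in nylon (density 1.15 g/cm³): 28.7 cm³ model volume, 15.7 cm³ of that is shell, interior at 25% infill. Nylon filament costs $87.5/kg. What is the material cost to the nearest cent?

Infill region = 28.7 − 15.7 = 13 cm³.
Infill volume = 0.25 × 13 = 3.25 cm³.
Total extruded = 15.7 + 3.25, so 18.95 cm³.
Mass: 18.95 × 1.15 → 21.7925 g.
At $87.5/kg: 21.7925/1000 × 87.5 = $1.91.

$1.91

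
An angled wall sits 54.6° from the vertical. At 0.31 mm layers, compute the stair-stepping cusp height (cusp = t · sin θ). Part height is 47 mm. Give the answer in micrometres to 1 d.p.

sin(54.6°) = 0.8151, so cusp = 0.31 × 0.8151 = 0.252681 mm → 252.7 μm.

252.7 μm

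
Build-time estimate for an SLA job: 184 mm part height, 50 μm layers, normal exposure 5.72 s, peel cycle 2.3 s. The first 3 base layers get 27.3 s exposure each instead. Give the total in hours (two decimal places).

8.22 hours

Layer count = ceil(184 / 0.05) = 3680.
Bottom layers = 3 × (27.3 + 2.3) = 88.8 s.
Remaining layers = 3677 × (5.72 + 2.3), so 29489.54 s.
Total = 88.8 + 29489.54 = 29578.34 s = 8.22 hours.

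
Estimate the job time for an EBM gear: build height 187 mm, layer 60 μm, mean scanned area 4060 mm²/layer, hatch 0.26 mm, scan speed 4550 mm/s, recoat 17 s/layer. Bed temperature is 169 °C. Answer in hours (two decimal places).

17.69 hours

Layer count = ceil(187 / 0.06) = 3117.
Per-layer scan distance: 4060 / 0.26 → 15615.4 mm.
Beam time per layer = 15615.4 / 4550, so 3.432 s.
Layer cycle = 3.432 + 17 = 20.432 s.
Build time = 3117 × 20.432 = 63686.544 s = 17.69 hours.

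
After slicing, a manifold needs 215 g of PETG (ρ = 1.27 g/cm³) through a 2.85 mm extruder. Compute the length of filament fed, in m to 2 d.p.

Extruded volume: 215/1.27 = 169.2913 cm³ (169291.3 mm³).
Filament cross-section = π × (2.85/2)² = 6.3794 mm².
L = V/A = 169291.3/6.3794 = 26537.18 mm → 26.54 m.

26.54 m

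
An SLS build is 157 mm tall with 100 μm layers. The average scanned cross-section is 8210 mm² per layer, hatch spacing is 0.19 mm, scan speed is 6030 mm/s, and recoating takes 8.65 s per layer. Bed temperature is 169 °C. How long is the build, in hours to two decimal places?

Layers = ⌈157/0.1⌉ = 1570.
Scan path per layer = 8210 / 0.19 = 43210.5 mm.
Per-layer scan time = 43210.5 / 6030, so 7.1659 s.
Layer cycle: 7.1659 + 8.65 → 15.8159 s.
Build time = 1570 × 15.8159 = 24830.963 s = 6.90 hours.

6.90 hours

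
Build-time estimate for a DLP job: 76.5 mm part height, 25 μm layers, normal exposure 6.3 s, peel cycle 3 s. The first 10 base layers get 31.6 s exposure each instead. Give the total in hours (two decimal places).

7.98 hours

Layer count = ceil(76.5 / 0.025) = 3060.
Bottom layers = 10 × (31.6 + 3), so 346 s.
Normal layers = 3050 × (6.3 + 3) = 28365 s.
Sum: 346 + 28365 = 28711 s → 7.98 hours.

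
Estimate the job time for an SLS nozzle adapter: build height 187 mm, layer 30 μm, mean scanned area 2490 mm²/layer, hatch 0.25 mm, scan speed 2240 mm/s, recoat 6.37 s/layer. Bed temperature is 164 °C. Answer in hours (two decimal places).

Number of layers: 187 / 0.03 → 6234 (rounded up).
Scan path per layer: 2490 / 0.25 → 9960 mm.
Per-layer scan time = 9960 / 2240 = 4.4464 s.
Layer cycle = 4.4464 + 6.37 = 10.8164 s.
6234 layers × 10.8164 s/layer = 67429.4376 s, i.e. 18.73 hours.

18.73 hours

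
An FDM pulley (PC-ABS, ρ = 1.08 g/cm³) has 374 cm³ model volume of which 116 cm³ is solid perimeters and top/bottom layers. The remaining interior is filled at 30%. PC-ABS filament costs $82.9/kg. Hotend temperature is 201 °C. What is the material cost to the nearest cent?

Infill region: 374 − 116 → 258 cm³.
Infill volume = 0.30 × 258 = 77.4 cm³.
Total extruded = 116 + 77.4, so 193.4 cm³.
Mass = 193.4 × 1.08 = 208.872 g.
At $82.9/kg: 208.872/1000 × 82.9 = $17.32.

$17.32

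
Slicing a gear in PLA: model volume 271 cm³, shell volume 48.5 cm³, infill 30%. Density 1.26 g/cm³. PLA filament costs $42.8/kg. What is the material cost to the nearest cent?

$6.22

Infill region: 271 − 48.5 → 222.5 cm³.
Deposited infill: 0.30 × 222.5 → 66.75 cm³.
Deposited volume: 48.5 + 66.75 → 115.25 cm³.
Mass = 115.25 × 1.26 = 145.215 g.
At $42.8/kg: 145.215/1000 × 42.8 = $6.22.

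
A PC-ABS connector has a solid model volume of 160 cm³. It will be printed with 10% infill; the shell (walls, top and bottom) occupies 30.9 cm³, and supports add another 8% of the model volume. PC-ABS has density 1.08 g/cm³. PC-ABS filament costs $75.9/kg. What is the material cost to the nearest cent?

Interior volume = 160 − 30.9 = 129.1 cm³.
Infill deposited = 0.10 × 129.1, so 12.91 cm³.
Support = 0.08 × 160 = 12.8 cm³.
Deposited volume: 30.9 + 12.91 + 12.8 → 56.61 cm³.
Mass: 56.61 × 1.08 → 61.1388 g.
At $75.9/kg: 61.1388/1000 × 75.9 = $4.64.

$4.64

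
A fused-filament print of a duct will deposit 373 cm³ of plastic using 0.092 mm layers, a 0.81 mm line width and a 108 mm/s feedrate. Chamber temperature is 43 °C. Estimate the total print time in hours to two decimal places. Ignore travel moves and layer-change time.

Extrusion cross-section = 0.092 × 0.81, so 0.07452 mm².
Total extruded path = 373000/0.07452 = 5005367.7 mm.
Extrusion time = 5005367.7 / 108 = 46346 s.
Converting: 46346 s = 12.87 hours.

12.87 hours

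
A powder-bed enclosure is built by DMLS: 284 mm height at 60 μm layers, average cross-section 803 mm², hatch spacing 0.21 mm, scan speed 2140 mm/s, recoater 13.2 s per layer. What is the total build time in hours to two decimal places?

19.71 hours

Layer count = ceil(284 / 0.06) = 4734.
Per-layer scan distance = 803 / 0.21 = 3823.8 mm.
Scan time per layer = 3823.8 / 2140 = 1.7868 s.
Per-layer time = 1.7868 + 13.2 = 14.9868 s.
Total: 4734 × 14.9868 s = 70947.5112 s → 19.71 hours.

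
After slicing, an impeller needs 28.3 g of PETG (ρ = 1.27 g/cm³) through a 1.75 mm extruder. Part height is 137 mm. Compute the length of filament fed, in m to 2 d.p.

Volume = 28.3 g / 1.27 g·cm⁻³ = 22.2835 cm³ = 22283.5 mm³.
Cross-section of 1.75 mm filament: π·(1.75/2)² = 2.4053 mm².
Length = 22283.5 / 2.4053 = 9264.33 mm = 9.26 m.

9.26 m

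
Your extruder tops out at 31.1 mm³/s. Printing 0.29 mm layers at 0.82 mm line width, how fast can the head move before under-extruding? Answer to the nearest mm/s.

131 mm/s

Extrusion cross-section: 0.29 × 0.82 → 0.2378 mm².
Max speed = 31.1 / 0.2378 = 130.78 ≈ 131 mm/s.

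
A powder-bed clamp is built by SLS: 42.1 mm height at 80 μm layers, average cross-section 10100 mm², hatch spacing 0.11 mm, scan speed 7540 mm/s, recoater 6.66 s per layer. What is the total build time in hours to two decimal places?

2.76 hours

Layer count = ceil(42.1 / 0.08) = 527.
Hatch length per layer = 10100 / 0.11 = 91818.2 mm.
Per-layer scan time = 91818.2 / 7540, so 12.1775 s.
Time per layer = 12.1775 + 6.66 = 18.8375 s.
Build time = 527 × 18.8375 = 9927.3625 s = 2.76 hours.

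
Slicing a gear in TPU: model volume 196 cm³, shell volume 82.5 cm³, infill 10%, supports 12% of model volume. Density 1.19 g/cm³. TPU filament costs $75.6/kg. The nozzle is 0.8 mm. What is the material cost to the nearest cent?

$10.56

Infill region: 196 − 82.5 → 113.5 cm³.
Infill volume = 0.10 × 113.5, so 11.35 cm³.
Support = 0.12 × 196, so 23.52 cm³.
Deposited volume = 82.5 + 11.35 + 23.52 = 117.37 cm³.
Mass: 117.37 × 1.19 → 139.6703 g.
At $75.6/kg: 139.6703/1000 × 75.6 = $10.56.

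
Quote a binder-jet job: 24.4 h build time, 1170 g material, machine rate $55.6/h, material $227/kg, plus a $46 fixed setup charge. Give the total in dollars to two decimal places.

$1668.23

Machine cost = 55.6 × 24.4 = $1356.64.
Material charge = 227 × 1170/1000, so $265.59.
Total = 1356.64 + 265.59 + 46 = $1668.23.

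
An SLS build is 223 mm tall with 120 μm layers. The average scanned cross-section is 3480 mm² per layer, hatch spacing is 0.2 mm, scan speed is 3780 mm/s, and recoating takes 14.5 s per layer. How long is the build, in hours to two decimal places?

9.86 hours

Layer count = ceil(223 / 0.12) = 1859.
Scan path per layer: 3480 / 0.2 → 17400 mm.
Laser time per layer = 17400 / 3780, so 4.6032 s.
Per-layer time = 4.6032 + 14.5 = 19.1032 s.
Build time = 1859 × 19.1032 = 35512.8488 s = 9.86 hours.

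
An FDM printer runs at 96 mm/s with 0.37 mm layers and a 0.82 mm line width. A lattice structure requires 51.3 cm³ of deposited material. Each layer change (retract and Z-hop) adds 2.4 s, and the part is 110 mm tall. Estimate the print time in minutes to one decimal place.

41.3 minutes

Line area = 0.37 × 0.82, so 0.3034 mm².
Path length: 51300 mm³ / 0.3034 mm² → 169083.7 mm.
Print-move time: 169083.7 / 96 → 1761.3 s.
Layer count = ceil(110 / 0.37) = 298.
Layer-change overhead = 298 × 2.4, so 715.2 s.
Total = 1761.3 + 715.2 = 2476.5 s = 41.3 minutes.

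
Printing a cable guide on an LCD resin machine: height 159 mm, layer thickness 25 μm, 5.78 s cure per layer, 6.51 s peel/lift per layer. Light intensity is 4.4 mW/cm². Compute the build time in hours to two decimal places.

21.71 hours

Number of layers: 159 / 0.025 → 6360 (rounded up).
Per-layer time: 5.78 + 6.51 → 12.29 s.
Build time: 6360 × 12.29 s = 78164.4 s, i.e. 21.71 hours.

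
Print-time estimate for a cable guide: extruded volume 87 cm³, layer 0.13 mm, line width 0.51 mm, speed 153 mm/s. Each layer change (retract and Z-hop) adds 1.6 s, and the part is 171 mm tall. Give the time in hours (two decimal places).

2.97 hours

Extrusion cross-section: 0.13 × 0.51 → 0.0663 mm².
Toolpath length = 87 cm³ / 0.0663 mm² = 87000 / 0.0663 = 1312217.2 mm.
Time extruding = 1312217.2 / 153, so 8576.6 s.
Layers = ⌈171/0.13⌉ = 1316.
Non-print overhead = 1316 × 1.6 = 2105.6 s.
Total = 8576.6 + 2105.6 = 10682.2 s = 2.97 hours.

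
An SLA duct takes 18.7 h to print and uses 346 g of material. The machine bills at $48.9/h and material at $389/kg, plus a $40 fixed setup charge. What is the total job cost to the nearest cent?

Machine-time cost = 48.9 × 18.7 = $914.43.
Material cost: 389 × 346/1000 → $134.594.
Total = 914.43 + 134.594 + 40 = 1089.024 ≈ $1089.02.

$1089.02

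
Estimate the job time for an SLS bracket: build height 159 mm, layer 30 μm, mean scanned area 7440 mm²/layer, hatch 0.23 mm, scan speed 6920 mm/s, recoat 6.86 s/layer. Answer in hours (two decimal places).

Layer count = ceil(159 / 0.03) = 5300.
Scan path per layer: 7440 / 0.23 → 32347.8 mm.
Per-layer scan time = 32347.8 / 6920 = 4.6745 s.
Layer cycle = 4.6745 + 6.86 = 11.5345 s.
5300 layers × 11.5345 s/layer = 61132.85 s, i.e. 16.98 hours.

16.98 hours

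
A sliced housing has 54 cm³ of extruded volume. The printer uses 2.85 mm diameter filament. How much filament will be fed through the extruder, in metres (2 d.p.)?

8.46 m

Filament cross-section = π × (2.85/2)² = 6.3794 mm².
Length = 54 cm³ / 6.3794 mm² = 54000 / 6.3794 = 8464.75 mm = 8.46 m.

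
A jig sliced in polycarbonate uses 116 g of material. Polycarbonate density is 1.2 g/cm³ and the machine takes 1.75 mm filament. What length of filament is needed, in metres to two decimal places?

Extruded volume: 116/1.2 = 96.6667 cm³ (96666.7 mm³).
Filament cross-section = π × (1.75/2)² = 2.4053 mm².
L = V/A = 96666.7/2.4053 = 40189.04 mm → 40.19 m.

40.19 m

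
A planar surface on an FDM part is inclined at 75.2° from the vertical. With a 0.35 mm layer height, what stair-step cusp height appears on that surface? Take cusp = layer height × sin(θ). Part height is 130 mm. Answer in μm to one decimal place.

h_c = t·sin θ = 0.35 × 0.9668 = 0.33838 mm (338.4 μm).

338.4 μm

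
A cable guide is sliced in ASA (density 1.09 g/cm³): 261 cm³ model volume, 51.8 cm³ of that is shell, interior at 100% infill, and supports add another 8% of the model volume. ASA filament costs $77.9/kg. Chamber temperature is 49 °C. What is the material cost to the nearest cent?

Interior volume = 261 − 51.8, so 209.2 cm³.
Deposited infill = 1.00 × 209.2 = 209.2 cm³.
Support = 0.08 × 261, so 20.88 cm³.
Deposited volume: 51.8 + 209.2 + 20.88 → 281.88 cm³.
Mass: 281.88 × 1.09 → 307.2492 g.
Cost = 307.2492 g / 1000 × $77.9/kg = $23.93.

$23.93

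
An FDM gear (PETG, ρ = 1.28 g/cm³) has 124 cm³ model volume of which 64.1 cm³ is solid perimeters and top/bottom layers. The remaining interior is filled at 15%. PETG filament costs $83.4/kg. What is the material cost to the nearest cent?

Volume inside the shell = 124 − 64.1 = 59.9 cm³.
Infill deposited = 0.15 × 59.9, so 8.985 cm³.
Total printed volume: 64.1 + 8.985 → 73.085 cm³.
Mass = 73.085 × 1.28 = 93.5488 g.
Cost = 93.5488 g / 1000 × $83.4/kg = $7.80.

$7.80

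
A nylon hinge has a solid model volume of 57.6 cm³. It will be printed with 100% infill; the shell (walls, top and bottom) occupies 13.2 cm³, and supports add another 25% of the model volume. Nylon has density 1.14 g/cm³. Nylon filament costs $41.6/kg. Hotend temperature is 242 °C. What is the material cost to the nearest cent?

$3.41

Infill region: 57.6 − 13.2 → 44.4 cm³.
Infill volume = 1.00 × 44.4, so 44.4 cm³.
Support = 0.25 × 57.6, so 14.4 cm³.
Total extruded: 13.2 + 44.4 + 14.4 → 72 cm³.
Mass = 72 × 1.14 = 82.08 g.
At $41.6/kg: 82.08/1000 × 41.6 = $3.41.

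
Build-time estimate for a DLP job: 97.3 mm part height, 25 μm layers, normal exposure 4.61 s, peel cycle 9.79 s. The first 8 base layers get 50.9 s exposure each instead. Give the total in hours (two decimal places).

Layers = ⌈97.3/0.025⌉ = 3892.
Base layers = 8 × (50.9 + 9.79) = 485.52 s.
Regular layers = 3884 × (4.61 + 9.79), so 55929.6 s.
Sum: 485.52 + 55929.6 = 56415.12 s → 15.67 hours.

15.67 hours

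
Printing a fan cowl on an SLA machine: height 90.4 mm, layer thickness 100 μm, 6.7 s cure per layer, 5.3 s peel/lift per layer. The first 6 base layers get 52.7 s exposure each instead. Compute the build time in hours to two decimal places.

Layers = ⌈90.4/0.1⌉ = 904.
Burn-in layers = 6 × (52.7 + 5.3) = 348 s.
Remaining layers = 898 × (6.7 + 5.3), so 10776 s.
Total = 348 + 10776 = 11124 s = 3.09 hours.

3.09 hours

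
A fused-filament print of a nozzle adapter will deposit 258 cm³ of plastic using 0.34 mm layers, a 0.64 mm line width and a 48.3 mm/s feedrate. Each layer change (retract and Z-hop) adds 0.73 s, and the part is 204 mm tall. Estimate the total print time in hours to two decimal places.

6.94 hours

Extrusion cross-section = 0.34 × 0.64 = 0.2176 mm².
Path length: 258000 mm³ / 0.2176 mm² → 1185661.8 mm.
Print-move time = 1185661.8 / 48.3 = 24547.9 s.
Layers = ⌈204/0.34⌉ = 600.
Z-hop total = 600 × 0.73, so 438 s.
Total = 24547.9 + 438 = 24985.9 s = 6.94 hours.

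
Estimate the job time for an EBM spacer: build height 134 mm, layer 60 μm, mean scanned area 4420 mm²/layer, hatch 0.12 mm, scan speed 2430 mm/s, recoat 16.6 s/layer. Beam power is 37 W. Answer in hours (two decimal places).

19.71 hours

Layer count = ceil(134 / 0.06) = 2234.
Hatch length per layer = 4420 / 0.12 = 36833.3 mm.
Per-layer scan time: 36833.3 / 2430 → 15.1577 s.
Layer cycle = 15.1577 + 16.6, so 31.7577 s.
Build time = 2234 × 31.7577 = 70946.7018 s = 19.71 hours.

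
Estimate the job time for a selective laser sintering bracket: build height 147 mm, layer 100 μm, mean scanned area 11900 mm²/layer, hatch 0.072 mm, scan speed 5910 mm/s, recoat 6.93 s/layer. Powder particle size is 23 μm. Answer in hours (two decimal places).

14.25 hours

Layer count = ceil(147 / 0.1) = 1470.
Hatch length per layer = 11900 / 0.072 = 165277.8 mm.
Laser time per layer: 165277.8 / 5910 → 27.9658 s.
Time per layer: 27.9658 + 6.93 → 34.8958 s.
Build time = 1470 × 34.8958 = 51296.826 s = 14.25 hours.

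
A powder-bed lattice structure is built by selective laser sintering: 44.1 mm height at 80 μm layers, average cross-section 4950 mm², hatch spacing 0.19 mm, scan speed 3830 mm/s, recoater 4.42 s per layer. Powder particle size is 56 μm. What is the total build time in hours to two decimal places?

1.72 hours

Layer count = ceil(44.1 / 0.08) = 552.
Scan path per layer = 4950 / 0.19, so 26052.6 mm.
Laser time per layer: 26052.6 / 3830 → 6.8022 s.
Time per layer: 6.8022 + 4.42 → 11.2222 s.
552 layers × 11.2222 s/layer = 6194.6544 s, i.e. 1.72 hours.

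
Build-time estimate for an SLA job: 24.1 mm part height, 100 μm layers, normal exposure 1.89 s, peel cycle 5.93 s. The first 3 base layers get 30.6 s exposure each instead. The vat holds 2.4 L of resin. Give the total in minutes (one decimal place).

32.8 minutes

Layers = ⌈24.1/0.1⌉ = 241.
Burn-in layers: 3 × (30.6 + 5.93) → 109.59 s.
Normal layers = 238 × (1.89 + 5.93) = 1861.16 s.
Sum: 109.59 + 1861.16 = 1970.75 s → 32.8 minutes.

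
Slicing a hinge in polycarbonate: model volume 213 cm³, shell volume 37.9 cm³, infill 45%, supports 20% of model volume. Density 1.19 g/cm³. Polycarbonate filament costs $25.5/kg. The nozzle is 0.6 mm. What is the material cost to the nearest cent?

Infill region: 213 − 37.9 → 175.1 cm³.
Deposited infill = 0.45 × 175.1, so 78.795 cm³.
Support: 0.20 × 213 → 42.6 cm³.
Deposited volume = 37.9 + 78.795 + 42.6 = 159.295 cm³.
Mass: 159.295 × 1.19 → 189.56105 g.
Cost = 189.56105 g / 1000 × $25.5/kg = $4.83.

$4.83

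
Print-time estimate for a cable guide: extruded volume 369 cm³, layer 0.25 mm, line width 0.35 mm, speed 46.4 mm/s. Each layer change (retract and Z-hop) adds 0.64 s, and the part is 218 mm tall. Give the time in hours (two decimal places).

Bead cross-section: 0.25 × 0.35 → 0.0875 mm².
Toolpath length = 369 cm³ / 0.0875 mm² = 369000 / 0.0875 = 4217142.9 mm.
Time extruding = 4217142.9 / 46.4, so 90886.7 s.
Layer count = ceil(218 / 0.25) = 872.
Non-print overhead = 872 × 0.64 = 558.08 s.
Altogether 90886.7 + 558.08 = 91444.78 s, i.e. 25.40 hours.

25.40 hours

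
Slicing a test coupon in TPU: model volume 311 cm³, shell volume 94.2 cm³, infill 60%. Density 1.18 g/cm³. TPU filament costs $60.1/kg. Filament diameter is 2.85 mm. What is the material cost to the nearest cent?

Infill region: 311 − 94.2 → 216.8 cm³.
Infill deposited = 0.60 × 216.8 = 130.08 cm³.
Total printed volume: 94.2 + 130.08 → 224.28 cm³.
Mass = 224.28 × 1.18, so 264.6504 g.
Cost = 264.6504 g / 1000 × $60.1/kg = $15.91.

$15.91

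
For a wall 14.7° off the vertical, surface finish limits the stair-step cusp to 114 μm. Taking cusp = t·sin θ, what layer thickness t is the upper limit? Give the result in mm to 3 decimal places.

0.449 mm

t = h_c / sin θ = 0.114 / 0.2538 = 0.449 mm.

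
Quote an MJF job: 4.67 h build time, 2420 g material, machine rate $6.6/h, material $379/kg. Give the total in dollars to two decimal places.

Time charge: 6.6 × 4.67 → $30.822.
Material charge: 379 × 2420/1000 → $917.18.
Job cost: 30.822 + 917.18 = 948.002 ≈ $948.00.

$948.00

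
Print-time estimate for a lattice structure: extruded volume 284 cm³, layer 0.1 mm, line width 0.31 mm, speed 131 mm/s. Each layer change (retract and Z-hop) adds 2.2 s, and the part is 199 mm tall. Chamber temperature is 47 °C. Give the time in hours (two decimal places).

20.64 hours

Extrusion cross-section = 0.1 × 0.31 = 0.031 mm².
Toolpath length = 284 cm³ / 0.031 mm² = 284000 / 0.031 = 9161290.3 mm.
Extrusion time: 9161290.3 / 131 → 69933.5 s.
Layer count = ceil(199 / 0.1) = 1990.
Z-hop total = 1990 × 2.2 = 4378 s.
Total = 69933.5 + 4378 = 74311.5 s = 20.64 hours.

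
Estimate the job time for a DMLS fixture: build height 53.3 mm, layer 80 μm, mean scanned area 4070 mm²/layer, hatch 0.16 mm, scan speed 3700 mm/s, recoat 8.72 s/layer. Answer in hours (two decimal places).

Layers = ⌈53.3/0.08⌉ = 667.
Scan path per layer = 4070 / 0.16 = 25437.5 mm.
Per-layer scan time = 25437.5 / 3700 = 6.875 s.
Layer cycle = 6.875 + 8.72 = 15.595 s.
Total: 667 × 15.595 s = 10401.865 s → 2.89 hours.

2.89 hours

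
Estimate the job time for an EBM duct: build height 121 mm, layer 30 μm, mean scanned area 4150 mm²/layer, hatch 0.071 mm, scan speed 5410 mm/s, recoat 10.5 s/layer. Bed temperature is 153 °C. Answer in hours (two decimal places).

Number of layers: 121 / 0.03 → 4034 (rounded up).
Scan path per layer = 4150 / 0.071, so 58450.7 mm.
Scan time per layer = 58450.7 / 5410 = 10.8042 s.
Layer cycle = 10.8042 + 10.5 = 21.3042 s.
Build time = 4034 × 21.3042 = 85941.1428 s = 23.87 hours.

23.87 hours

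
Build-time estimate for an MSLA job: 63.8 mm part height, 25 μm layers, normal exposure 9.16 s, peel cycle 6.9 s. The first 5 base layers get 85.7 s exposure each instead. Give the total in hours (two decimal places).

11.49 hours

Number of layers: 63.8 / 0.025 → 2552 (rounded up).
Bottom layers = 5 × (85.7 + 6.9), so 463 s.
Remaining layers = 2547 × (9.16 + 6.9) = 40904.82 s.
Total = 463 + 40904.82 = 41367.82 s = 11.49 hours.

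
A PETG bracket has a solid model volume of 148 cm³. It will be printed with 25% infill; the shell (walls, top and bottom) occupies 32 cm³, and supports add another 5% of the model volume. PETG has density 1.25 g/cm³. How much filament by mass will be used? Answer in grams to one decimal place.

85.5 g

Infill region = 148 − 32 = 116 cm³.
Infill volume: 0.25 × 116 → 29 cm³.
Support = 0.05 × 148, so 7.4 cm³.
Total printed volume: 32 + 29 + 7.4 → 68.4 cm³.
Mass = 68.4 × 1.25 = 85.5 g.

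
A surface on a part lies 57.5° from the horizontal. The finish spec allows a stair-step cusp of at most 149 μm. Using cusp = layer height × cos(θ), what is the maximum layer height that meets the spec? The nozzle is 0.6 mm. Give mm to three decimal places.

0.277 mm

t = h_c / cos θ = 0.149 / 0.5373 = 0.277 mm.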